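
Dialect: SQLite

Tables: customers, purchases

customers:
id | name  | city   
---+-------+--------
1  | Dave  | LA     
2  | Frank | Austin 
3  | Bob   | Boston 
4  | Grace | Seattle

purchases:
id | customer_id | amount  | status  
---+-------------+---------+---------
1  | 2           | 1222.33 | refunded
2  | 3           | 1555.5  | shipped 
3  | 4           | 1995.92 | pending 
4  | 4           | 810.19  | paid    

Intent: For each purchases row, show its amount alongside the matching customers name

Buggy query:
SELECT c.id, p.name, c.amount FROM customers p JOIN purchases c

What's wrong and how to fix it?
Bug: Missing join condition: each purchases row is matched to all customers rows instead of just its own

Fix: Specify the join condition linking the foreign key to the parent id

Corrected query:
SELECT c.id, p.name, c.amount FROM customers p JOIN purchases c ON c.customer_id = p.id

Result:
id | name  | amount 
---+-------+--------
1  | Frank | 1222.33
2  | Bob   | 1555.5 
3  | Grace | 1995.92
4  | Grace | 810.19 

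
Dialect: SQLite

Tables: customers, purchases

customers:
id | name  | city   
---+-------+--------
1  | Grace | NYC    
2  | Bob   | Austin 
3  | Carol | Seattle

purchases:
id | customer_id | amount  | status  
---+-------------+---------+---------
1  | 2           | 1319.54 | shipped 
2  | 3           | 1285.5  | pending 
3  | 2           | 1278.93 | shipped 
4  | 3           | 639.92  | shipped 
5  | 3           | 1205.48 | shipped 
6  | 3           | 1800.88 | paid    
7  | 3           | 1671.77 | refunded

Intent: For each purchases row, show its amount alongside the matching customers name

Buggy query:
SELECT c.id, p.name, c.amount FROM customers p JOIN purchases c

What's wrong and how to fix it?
Bug: Missing join condition: each purchases row is matched to all customers rows instead of just its own

Fix: Specify the join condition linking the foreign key to the parent id

Corrected query:
SELECT c.id, p.name, c.amount FROM customers p JOIN purchases c ON c.customer_id = p.id

Result:
id | name  | amount 
---+-------+--------
1  | Bob   | 1319.54
2  | Carol | 1285.5 
3  | Bob   | 1278.93
4  | Carol | 639.92 
5  | Carol | 1205.48
6  | Carol | 1800.88
7  | Carol | 1671.77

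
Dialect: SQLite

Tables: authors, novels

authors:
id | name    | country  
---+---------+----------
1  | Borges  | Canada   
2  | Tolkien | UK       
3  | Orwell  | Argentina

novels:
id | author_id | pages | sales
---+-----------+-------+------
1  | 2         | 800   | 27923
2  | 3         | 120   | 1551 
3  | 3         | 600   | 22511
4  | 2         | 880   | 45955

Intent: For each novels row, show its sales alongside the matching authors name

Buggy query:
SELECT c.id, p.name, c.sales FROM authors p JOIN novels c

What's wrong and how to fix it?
Bug: Missing join condition: each novels row is matched to all authors rows instead of just its own

Fix: Add ON c.author_id = p.id to the JOIN

Corrected query:
SELECT c.id, p.name, c.sales FROM authors p JOIN novels c ON c.author_id = p.id

Result:
id | name    | sales
---+---------+------
1  | Tolkien | 27923
2  | Orwell  | 1551 
3  | Orwell  | 22511
4  | Tolkien | 45955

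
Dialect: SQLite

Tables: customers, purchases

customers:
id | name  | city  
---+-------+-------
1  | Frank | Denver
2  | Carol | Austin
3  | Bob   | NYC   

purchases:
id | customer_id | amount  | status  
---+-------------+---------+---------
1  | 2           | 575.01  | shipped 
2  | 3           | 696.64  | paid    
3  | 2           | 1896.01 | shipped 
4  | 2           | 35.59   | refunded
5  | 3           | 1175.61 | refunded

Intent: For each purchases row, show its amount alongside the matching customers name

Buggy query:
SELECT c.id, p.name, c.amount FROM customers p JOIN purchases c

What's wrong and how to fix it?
Bug: Missing join condition: each purchases row is matched to all customers rows instead of just its own

Fix: Specify the join condition linking the foreign key to the parent id

Corrected query:
SELECT c.id, p.name, c.amount FROM customers p JOIN purchases c ON c.customer_id = p.id

Result:
id | name  | amount 
---+-------+--------
1  | Carol | 575.01 
2  | Bob   | 696.64 
3  | Carol | 1896.01
4  | Carol | 35.59  
5  | Bob   | 1175.61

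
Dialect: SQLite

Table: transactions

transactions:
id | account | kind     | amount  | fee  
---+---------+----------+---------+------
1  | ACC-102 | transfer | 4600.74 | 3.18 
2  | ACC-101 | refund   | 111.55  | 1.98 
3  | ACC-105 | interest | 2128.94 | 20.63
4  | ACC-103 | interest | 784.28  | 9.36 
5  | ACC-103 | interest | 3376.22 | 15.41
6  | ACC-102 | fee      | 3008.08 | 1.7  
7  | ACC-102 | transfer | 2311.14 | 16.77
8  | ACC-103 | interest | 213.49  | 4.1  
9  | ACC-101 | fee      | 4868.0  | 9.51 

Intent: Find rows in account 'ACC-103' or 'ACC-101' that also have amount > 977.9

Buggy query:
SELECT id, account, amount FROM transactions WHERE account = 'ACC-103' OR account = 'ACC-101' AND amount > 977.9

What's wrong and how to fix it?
Bug: AND binds tighter than OR, so this parses as account = 'ACC-103' OR (account = 'ACC-101' AND amount > 977.9)

Fix: Add parentheses around the OR so the AND applies to both alternatives

Corrected query:
SELECT id, account, amount FROM transactions WHERE (account = 'ACC-103' OR account = 'ACC-101') AND amount > 977.9

Result:
id | account | amount 
---+---------+--------
5  | ACC-103 | 3376.22
9  | ACC-101 | 4868   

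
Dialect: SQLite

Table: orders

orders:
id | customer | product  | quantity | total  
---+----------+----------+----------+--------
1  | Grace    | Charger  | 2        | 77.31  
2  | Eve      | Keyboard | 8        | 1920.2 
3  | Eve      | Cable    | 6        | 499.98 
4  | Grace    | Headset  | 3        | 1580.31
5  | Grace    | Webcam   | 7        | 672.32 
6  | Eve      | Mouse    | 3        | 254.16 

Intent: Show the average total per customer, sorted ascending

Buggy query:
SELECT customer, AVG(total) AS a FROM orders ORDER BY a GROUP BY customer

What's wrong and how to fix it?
Bug: GROUP BY must precede ORDER BY

Fix: Reorder: SELECT … FROM … GROUP BY … ORDER BY …

Corrected query:
SELECT customer, AVG(total) AS a FROM orders GROUP BY customer ORDER BY a

Result:
customer | a         
---------+-----------
Grace    | 776.646667
Eve      | 891.446667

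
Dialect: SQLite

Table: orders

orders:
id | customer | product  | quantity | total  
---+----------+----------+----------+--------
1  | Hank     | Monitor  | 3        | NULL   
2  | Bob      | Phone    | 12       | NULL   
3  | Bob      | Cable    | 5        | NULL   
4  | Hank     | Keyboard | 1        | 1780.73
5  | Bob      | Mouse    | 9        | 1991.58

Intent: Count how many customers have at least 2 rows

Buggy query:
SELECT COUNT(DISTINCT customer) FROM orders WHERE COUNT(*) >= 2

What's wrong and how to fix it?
Bug: WHERE filters individual rows, not groups, so a group-level COUNT is invalid there

Fix: Group first with HAVING COUNT(*) >= 2, then COUNT the resulting groups

Corrected query:
SELECT COUNT(*) FROM (SELECT customer FROM orders GROUP BY customer HAVING COUNT(*) >= 2)

Result:
COUNT(*)
--------
2       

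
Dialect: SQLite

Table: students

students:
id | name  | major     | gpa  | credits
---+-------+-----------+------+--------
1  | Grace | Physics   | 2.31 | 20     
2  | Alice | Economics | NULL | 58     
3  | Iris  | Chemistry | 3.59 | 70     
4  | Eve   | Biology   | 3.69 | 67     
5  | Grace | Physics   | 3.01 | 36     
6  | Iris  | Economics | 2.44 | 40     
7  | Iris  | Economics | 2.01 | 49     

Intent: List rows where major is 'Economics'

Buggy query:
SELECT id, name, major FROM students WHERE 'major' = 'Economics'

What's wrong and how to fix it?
Bug: 'major' in single quotes is a string literal, not the column; the comparison is literal-vs-literal and never true

Fix: Reference the column as major without single quotes

Corrected query:
SELECT id, name, major FROM students WHERE major = 'Economics'

Result:
id | name  | major    
---+-------+----------
2  | Alice | Economics
6  | Iris  | Economics
7  | Iris  | Economics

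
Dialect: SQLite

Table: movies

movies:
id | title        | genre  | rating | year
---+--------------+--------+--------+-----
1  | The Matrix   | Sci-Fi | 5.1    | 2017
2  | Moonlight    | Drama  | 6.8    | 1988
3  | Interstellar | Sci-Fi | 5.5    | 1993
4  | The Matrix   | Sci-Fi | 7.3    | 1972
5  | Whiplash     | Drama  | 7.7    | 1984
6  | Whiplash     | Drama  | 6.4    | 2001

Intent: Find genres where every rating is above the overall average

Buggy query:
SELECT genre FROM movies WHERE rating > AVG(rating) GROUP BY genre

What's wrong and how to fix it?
Bug: WHERE evaluates per row before aggregation, so AVG() is unavailable

Fix: Use a subquery for AVG and a HAVING MIN(...) filter so the condition holds for every row in the group

Corrected query:
SELECT genre FROM movies GROUP BY genre HAVING MIN(rating) > (SELECT AVG(rating) FROM movies)

Result:
(no rows)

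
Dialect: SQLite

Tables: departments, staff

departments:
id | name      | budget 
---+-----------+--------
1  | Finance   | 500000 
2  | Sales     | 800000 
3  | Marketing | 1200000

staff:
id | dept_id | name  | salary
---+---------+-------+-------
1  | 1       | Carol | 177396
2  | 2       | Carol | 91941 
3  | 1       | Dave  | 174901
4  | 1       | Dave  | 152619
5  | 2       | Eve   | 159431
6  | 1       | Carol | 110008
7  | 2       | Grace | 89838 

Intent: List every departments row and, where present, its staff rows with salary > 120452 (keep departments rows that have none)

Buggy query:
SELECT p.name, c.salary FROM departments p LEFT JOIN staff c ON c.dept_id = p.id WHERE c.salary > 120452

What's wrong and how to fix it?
Bug: A WHERE condition on the right-hand table after LEFT JOIN drops unmatched parents

Fix: Put 'c.salary > 120452' in the JOIN's ON clause instead of WHERE

Corrected query:
SELECT p.name, c.salary FROM departments p LEFT JOIN staff c ON c.dept_id = p.id AND c.salary > 120452

Result:
name      | salary
----------+-------
Finance   | 152619
Finance   | 174901
Finance   | 177396
Sales     | 159431
Marketing | NULL  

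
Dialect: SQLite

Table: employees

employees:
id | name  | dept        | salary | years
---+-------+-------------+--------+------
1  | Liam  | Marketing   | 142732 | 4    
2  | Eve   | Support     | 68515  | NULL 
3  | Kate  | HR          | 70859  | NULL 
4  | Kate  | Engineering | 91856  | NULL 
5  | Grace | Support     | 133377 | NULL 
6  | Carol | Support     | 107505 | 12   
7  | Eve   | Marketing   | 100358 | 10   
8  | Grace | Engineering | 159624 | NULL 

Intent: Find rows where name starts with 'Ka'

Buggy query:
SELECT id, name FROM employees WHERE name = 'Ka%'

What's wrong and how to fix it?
Bug: '=' compares the literal string including the % character; pattern matching needs LIKE

Fix: Use LIKE for wildcard pattern matching

Corrected query:
SELECT id, name FROM employees WHERE name LIKE 'Ka%'

Result:
id | name
---+-----
3  | Kate
4  | Kate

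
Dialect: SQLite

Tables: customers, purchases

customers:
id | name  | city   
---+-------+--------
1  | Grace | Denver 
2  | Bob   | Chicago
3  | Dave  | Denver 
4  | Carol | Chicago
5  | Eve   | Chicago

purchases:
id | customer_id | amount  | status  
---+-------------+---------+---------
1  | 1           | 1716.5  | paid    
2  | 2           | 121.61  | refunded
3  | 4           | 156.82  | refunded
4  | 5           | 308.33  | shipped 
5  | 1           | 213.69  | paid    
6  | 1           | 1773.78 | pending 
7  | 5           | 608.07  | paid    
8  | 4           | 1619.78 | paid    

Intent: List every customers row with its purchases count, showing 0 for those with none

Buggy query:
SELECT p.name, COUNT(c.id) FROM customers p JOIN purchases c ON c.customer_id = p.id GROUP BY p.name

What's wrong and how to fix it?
Bug: INNER JOIN drops customers rows that have no matching purchases rows

Fix: Switch to LEFT JOIN to retain unmatched parent rows

Corrected query:
SELECT p.name, COUNT(c.id) FROM customers p LEFT JOIN purchases c ON c.customer_id = p.id GROUP BY p.name

Result:
name  | COUNT(c.id)
------+------------
Bob   | 1          
Carol | 2          
Dave  | 0          
Eve   | 2          
Grace | 3          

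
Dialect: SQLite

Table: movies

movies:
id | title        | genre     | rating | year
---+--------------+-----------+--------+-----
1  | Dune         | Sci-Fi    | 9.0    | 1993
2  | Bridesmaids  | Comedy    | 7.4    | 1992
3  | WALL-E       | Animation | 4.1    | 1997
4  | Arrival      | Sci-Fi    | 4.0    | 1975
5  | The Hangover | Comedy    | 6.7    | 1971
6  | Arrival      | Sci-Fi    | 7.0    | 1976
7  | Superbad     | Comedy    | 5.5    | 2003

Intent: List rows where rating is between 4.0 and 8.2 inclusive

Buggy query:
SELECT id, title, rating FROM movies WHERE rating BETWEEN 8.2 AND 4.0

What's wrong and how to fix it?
Bug: The bounds are reversed; BETWEEN a AND b requires a <= b to match anything

Fix: Write BETWEEN 4.0 AND 8.2

Corrected query:
SELECT id, title, rating FROM movies WHERE rating BETWEEN 4.0 AND 8.2

Result:
id | title        | rating
---+--------------+-------
2  | Bridesmaids  | 7.4   
3  | WALL-E       | 4.1   
4  | Arrival      | 4     
5  | The Hangover | 6.7   
6  | Arrival      | 7     
7  | Superbad     | 5.5   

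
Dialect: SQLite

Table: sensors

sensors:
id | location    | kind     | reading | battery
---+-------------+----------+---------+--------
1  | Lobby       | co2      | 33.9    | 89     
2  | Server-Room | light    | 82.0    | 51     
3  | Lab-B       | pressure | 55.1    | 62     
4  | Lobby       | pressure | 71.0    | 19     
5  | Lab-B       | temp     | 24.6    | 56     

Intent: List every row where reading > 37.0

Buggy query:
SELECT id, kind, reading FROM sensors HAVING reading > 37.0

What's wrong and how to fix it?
Bug: HAVING filters the output of aggregation, but this query has no GROUP BY and no aggregate functions, so SQLite rejects it (HAVING clause on a non-aggregate query); the condition here is per row

Fix: Use WHERE for row-level filtering

Corrected query:
SELECT id, kind, reading FROM sensors WHERE reading > 37.0

Result:
id | kind     | reading
---+----------+--------
2  | light    | 82     
3  | pressure | 55.1   
4  | pressure | 71     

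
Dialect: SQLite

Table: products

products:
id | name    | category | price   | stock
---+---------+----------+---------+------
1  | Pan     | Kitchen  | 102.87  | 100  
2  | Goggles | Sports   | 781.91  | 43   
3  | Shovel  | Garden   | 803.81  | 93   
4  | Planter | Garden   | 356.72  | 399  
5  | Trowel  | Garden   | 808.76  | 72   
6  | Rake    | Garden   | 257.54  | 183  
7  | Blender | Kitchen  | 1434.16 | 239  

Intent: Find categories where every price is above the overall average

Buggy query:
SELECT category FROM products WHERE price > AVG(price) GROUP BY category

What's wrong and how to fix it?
Bug: WHERE evaluates per row before aggregation, so AVG() is unavailable

Fix: Compute the overall average in a scalar subquery and compare each group's MIN against it in HAVING

Corrected query:
SELECT category FROM products GROUP BY category HAVING MIN(price) > (SELECT AVG(price) FROM products)

Result:
category
--------
Sports  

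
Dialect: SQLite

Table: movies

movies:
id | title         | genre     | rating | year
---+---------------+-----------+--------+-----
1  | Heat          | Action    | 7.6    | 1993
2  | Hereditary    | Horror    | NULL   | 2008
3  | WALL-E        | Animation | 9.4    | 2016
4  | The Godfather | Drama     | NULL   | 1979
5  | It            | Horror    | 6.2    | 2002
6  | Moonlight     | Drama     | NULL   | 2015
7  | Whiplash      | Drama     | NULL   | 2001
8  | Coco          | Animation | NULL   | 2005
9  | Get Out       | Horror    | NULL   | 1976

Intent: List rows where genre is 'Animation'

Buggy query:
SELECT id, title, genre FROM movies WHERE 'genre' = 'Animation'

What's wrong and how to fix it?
Bug: 'genre' in single quotes is a string literal, not the column; the comparison is literal-vs-literal and never true

Fix: Reference the column as genre without single quotes

Corrected query:
SELECT id, title, genre FROM movies WHERE genre = 'Animation'

Result:
id | title  | genre    
---+--------+----------
3  | WALL-E | Animation
8  | Coco   | Animation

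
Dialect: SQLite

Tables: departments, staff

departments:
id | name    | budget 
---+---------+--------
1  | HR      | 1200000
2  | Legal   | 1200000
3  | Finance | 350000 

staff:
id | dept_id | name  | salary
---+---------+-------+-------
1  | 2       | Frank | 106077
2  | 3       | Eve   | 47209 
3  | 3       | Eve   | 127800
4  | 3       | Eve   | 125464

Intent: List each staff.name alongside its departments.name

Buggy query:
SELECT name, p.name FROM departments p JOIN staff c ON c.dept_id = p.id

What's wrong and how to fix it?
Bug: 'name' exists in both joined tables, so the database can't tell which one is meant

Fix: Prefix ambiguous columns with the table alias

Corrected query:
SELECT c.name, p.name FROM departments p JOIN staff c ON c.dept_id = p.id

Result:
name  | name   
------+--------
Frank | Legal  
Eve   | Finance
Eve   | Finance
Eve   | Finance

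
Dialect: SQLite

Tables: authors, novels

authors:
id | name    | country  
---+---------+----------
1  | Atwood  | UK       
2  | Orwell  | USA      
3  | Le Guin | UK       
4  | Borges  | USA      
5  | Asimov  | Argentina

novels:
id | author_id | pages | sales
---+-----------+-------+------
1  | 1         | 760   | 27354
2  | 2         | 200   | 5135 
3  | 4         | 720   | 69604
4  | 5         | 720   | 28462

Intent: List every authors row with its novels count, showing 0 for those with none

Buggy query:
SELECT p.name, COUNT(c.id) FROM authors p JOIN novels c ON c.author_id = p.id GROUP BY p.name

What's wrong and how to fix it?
Bug: INNER JOIN drops authors rows that have no matching novels rows

Fix: Switch to LEFT JOIN to retain unmatched parent rows

Corrected query:
SELECT p.name, COUNT(c.id) FROM authors p LEFT JOIN novels c ON c.author_id = p.id GROUP BY p.name

Result:
name    | COUNT(c.id)
--------+------------
Asimov  | 1          
Atwood  | 1          
Borges  | 1          
Le Guin | 0          
Orwell  | 1          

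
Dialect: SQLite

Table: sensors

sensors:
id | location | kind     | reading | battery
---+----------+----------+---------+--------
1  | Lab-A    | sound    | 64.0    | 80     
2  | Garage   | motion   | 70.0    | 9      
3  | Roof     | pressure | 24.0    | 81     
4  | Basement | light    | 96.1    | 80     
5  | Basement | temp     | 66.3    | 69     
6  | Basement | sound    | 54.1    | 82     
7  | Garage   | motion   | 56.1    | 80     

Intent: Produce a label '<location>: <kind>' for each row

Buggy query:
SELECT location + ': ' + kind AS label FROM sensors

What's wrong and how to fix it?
Bug: '+' is numeric addition; on text columns SQLite converts them to 0 instead of concatenating

Fix: Replace + with || to concatenate text

Corrected query:
SELECT location || ': ' || kind AS label FROM sensors

Result:
label          
---------------
Lab-A: sound   
Garage: motion 
Roof: pressure 
Basement: light
Basement: temp 
Basement: sound
Garage: motion 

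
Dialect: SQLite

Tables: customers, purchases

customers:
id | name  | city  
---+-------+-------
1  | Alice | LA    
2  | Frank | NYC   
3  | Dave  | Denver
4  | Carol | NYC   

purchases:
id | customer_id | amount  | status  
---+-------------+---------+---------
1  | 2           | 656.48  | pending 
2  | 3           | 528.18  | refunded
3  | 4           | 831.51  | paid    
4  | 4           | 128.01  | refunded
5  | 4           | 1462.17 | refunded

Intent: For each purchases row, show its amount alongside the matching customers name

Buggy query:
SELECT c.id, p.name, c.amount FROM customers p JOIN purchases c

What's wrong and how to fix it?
Bug: JOIN with no ON clause produces a cartesian product; every purchases row pairs with every customers row

Fix: Specify the join condition linking the foreign key to the parent id

Corrected query:
SELECT c.id, p.name, c.amount FROM customers p JOIN purchases c ON c.customer_id = p.id

Result:
id | name  | amount 
---+-------+--------
1  | Frank | 656.48 
2  | Dave  | 528.18 
3  | Carol | 831.51 
4  | Carol | 128.01 
5  | Carol | 1462.17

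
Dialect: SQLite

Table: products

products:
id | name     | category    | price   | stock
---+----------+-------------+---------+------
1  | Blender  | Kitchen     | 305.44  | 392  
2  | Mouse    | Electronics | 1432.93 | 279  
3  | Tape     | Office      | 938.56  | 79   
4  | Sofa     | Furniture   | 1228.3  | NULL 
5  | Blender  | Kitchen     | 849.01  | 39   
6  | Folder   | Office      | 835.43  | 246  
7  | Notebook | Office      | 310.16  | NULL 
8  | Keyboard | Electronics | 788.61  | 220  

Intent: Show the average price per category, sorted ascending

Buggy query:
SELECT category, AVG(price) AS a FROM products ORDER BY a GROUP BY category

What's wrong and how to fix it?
Bug: GROUP BY must precede ORDER BY

Fix: Move ORDER BY to the end, after GROUP BY

Corrected query:
SELECT category, AVG(price) AS a FROM products GROUP BY category ORDER BY a

Result:
category    | a         
------------+-----------
Kitchen     | 577.225   
Office      | 694.716667
Electronics | 1110.77   
Furniture   | 1228.3    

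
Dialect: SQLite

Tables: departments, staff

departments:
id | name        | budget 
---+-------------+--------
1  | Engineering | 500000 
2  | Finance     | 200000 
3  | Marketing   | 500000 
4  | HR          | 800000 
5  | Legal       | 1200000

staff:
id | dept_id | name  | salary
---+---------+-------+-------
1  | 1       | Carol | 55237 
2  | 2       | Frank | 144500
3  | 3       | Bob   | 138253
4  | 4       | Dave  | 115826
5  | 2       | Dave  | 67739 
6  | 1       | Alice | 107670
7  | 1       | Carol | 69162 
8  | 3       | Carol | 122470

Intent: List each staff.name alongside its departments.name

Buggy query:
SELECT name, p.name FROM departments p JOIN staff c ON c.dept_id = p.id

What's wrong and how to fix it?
Bug: Both tables have a 'name' column; the unqualified reference is ambiguous

Fix: Prefix ambiguous columns with the table alias

Corrected query:
SELECT c.name, p.name FROM departments p JOIN staff c ON c.dept_id = p.id

Result:
name  | name       
------+------------
Carol | Engineering
Frank | Finance    
Bob   | Marketing  
Dave  | HR         
Dave  | Finance    
Alice | Engineering
Carol | Engineering
Carol | Marketing  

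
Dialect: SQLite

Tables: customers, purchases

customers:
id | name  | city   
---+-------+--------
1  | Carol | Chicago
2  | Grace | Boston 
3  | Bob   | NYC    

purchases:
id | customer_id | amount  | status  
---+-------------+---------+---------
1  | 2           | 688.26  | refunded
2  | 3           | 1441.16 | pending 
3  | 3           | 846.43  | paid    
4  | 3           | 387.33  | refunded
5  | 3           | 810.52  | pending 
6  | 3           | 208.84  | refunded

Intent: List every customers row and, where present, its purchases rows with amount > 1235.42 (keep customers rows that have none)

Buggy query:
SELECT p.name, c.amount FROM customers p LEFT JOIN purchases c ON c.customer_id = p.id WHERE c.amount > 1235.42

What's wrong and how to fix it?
Bug: Filtering c.amount in WHERE discards the NULL rows produced by LEFT JOIN, turning it into an inner join

Fix: Put 'c.amount > 1235.42' in the JOIN's ON clause instead of WHERE

Corrected query:
SELECT p.name, c.amount FROM customers p LEFT JOIN purchases c ON c.customer_id = p.id AND c.amount > 1235.42

Result:
name  | amount 
------+--------
Carol | NULL   
Grace | NULL   
Bob   | 1441.16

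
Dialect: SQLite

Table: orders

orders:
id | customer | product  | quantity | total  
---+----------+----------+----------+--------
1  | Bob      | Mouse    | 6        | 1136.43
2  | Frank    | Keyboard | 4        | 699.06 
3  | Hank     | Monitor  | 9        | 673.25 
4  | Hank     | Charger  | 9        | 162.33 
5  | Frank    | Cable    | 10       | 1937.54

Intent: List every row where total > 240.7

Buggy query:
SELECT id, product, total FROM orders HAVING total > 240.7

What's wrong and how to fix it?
Bug: HAVING filters the output of aggregation, but this query has no GROUP BY and no aggregate functions, so SQLite rejects it (HAVING clause on a non-aggregate query); the condition here is per row

Fix: Replace HAVING with WHERE since the condition applies to individual rows

Corrected query:
SELECT id, product, total FROM orders WHERE total > 240.7

Result:
id | product  | total  
---+----------+--------
1  | Mouse    | 1136.43
2  | Keyboard | 699.06 
3  | Monitor  | 673.25 
5  | Cable    | 1937.54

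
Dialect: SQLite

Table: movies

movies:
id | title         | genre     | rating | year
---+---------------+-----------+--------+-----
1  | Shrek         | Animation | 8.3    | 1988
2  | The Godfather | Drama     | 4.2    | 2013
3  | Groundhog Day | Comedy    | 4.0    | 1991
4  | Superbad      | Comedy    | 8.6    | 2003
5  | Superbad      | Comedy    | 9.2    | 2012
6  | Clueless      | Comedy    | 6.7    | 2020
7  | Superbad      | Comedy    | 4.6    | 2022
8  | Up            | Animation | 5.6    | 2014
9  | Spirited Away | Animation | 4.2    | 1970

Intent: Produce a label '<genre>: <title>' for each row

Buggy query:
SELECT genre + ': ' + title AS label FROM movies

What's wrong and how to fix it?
Bug: SQLite uses || for string concatenation; + coerces text to numbers (yielding 0)

Fix: Use the || operator for string concatenation

Corrected query:
SELECT genre || ': ' || title AS label FROM movies

Result:
label                   
------------------------
Animation: Shrek        
Drama: The Godfather    
Comedy: Groundhog Day   
Comedy: Superbad        
Comedy: Superbad        
Comedy: Clueless        
Comedy: Superbad        
Animation: Up           
Animation: Spirited Away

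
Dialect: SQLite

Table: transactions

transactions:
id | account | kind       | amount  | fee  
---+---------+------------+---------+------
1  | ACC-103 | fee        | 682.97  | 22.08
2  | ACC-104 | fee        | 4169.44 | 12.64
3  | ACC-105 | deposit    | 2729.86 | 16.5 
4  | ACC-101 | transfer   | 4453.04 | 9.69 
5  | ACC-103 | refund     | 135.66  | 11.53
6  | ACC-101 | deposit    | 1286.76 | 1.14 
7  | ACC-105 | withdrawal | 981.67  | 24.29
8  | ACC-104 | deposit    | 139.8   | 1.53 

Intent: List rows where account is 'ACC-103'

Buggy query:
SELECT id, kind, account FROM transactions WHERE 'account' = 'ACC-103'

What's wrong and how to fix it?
Bug: 'account' in single quotes is a string literal, not the column; the comparison is literal-vs-literal and never true

Fix: Remove the quotes around the column name (or use double quotes for an identifier)

Corrected query:
SELECT id, kind, account FROM transactions WHERE account = 'ACC-103'

Result:
id | kind   | account
---+--------+--------
1  | fee    | ACC-103
5  | refund | ACC-103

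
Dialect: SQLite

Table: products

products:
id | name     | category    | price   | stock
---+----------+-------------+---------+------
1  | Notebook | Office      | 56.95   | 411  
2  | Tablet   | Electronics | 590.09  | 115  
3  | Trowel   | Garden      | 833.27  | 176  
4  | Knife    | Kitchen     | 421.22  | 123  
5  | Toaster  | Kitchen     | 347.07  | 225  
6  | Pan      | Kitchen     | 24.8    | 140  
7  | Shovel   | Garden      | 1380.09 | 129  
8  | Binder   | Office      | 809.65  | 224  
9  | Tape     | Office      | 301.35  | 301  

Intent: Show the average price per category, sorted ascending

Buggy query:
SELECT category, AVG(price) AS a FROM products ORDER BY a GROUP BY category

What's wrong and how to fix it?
Bug: ORDER BY appears before GROUP BY; SQL clause order requires GROUP BY first

Fix: Move ORDER BY to the end, after GROUP BY

Corrected query:
SELECT category, AVG(price) AS a FROM products GROUP BY category ORDER BY a

Result:
category    | a         
------------+-----------
Kitchen     | 264.363333
Office      | 389.316667
Electronics | 590.09    
Garden      | 1106.68   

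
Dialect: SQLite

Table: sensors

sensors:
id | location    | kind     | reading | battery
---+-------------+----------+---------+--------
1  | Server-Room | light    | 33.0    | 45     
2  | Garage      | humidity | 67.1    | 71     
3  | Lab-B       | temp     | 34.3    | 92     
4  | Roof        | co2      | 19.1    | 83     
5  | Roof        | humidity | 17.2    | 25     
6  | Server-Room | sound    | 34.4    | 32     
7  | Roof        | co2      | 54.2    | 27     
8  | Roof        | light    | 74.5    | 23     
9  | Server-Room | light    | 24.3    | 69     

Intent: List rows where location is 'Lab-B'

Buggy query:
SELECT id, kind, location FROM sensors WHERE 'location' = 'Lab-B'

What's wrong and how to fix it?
Bug: Single quotes denote string literals in SQL; the column name is being compared as a constant string

Fix: Remove the quotes around the column name (or use double quotes for an identifier)

Corrected query:
SELECT id, kind, location FROM sensors WHERE location = 'Lab-B'

Result:
id | kind | location
---+------+---------
3  | temp | Lab-B   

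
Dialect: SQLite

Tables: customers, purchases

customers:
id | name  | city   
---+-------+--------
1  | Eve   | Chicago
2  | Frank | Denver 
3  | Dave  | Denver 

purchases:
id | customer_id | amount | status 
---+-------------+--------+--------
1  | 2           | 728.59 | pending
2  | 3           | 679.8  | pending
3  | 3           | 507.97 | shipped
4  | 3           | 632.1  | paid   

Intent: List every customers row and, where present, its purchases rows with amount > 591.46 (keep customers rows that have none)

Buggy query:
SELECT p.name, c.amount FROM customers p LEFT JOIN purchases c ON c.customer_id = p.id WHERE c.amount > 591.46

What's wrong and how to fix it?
Bug: Filtering c.amount in WHERE discards the NULL rows produced by LEFT JOIN, turning it into an inner join

Fix: Move the right-table condition into the ON clause so unmatched parents are kept

Corrected query:
SELECT p.name, c.amount FROM customers p LEFT JOIN purchases c ON c.customer_id = p.id AND c.amount > 591.46

Result:
name  | amount
------+-------
Eve   | NULL  
Frank | 728.59
Dave  | 632.1 
Dave  | 679.8 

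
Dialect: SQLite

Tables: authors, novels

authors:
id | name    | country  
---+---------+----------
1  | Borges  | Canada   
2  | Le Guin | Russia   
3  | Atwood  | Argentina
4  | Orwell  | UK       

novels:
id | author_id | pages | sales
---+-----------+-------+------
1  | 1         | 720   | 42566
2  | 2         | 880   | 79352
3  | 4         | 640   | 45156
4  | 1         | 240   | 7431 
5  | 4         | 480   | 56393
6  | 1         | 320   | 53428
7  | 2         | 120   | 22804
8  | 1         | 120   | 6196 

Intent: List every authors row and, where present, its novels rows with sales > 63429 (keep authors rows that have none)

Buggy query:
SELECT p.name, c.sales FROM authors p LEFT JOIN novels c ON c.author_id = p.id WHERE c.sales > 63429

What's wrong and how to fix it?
Bug: Filtering c.sales in WHERE discards the NULL rows produced by LEFT JOIN, turning it into an inner join

Fix: Move the right-table condition into the ON clause so unmatched parents are kept

Corrected query:
SELECT p.name, c.sales FROM authors p LEFT JOIN novels c ON c.author_id = p.id AND c.sales > 63429

Result:
name    | sales
--------+------
Borges  | NULL 
Le Guin | 79352
Atwood  | NULL 
Orwell  | NULL 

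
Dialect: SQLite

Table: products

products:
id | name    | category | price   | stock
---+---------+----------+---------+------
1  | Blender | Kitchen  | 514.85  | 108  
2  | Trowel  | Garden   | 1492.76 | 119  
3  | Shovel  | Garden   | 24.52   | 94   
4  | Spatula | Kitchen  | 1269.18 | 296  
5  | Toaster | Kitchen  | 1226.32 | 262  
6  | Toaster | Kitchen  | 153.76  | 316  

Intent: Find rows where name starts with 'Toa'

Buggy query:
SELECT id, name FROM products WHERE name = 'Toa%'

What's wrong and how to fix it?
Bug: Wildcards only work with LIKE; '=' treats '%' as a literal character

Fix: Replace '=' with LIKE so 'Toa%' is treated as a pattern

Corrected query:
SELECT id, name FROM products WHERE name LIKE 'Toa%'

Result:
id | name   
---+--------
5  | Toaster
6  | Toaster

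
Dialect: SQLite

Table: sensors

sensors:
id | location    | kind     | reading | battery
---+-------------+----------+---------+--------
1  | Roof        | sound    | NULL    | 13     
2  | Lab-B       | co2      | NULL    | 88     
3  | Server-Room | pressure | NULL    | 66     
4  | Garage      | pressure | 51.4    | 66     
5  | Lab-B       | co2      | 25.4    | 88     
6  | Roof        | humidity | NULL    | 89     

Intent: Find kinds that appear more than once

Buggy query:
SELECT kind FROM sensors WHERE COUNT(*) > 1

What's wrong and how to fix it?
Bug: WHERE can't reference COUNT(*); aggregates are computed after WHERE

Fix: GROUP BY kind, then filter groups with HAVING COUNT(*) > 1

Corrected query:
SELECT kind FROM sensors GROUP BY kind HAVING COUNT(*) > 1

Result:
kind    
--------
co2     
pressure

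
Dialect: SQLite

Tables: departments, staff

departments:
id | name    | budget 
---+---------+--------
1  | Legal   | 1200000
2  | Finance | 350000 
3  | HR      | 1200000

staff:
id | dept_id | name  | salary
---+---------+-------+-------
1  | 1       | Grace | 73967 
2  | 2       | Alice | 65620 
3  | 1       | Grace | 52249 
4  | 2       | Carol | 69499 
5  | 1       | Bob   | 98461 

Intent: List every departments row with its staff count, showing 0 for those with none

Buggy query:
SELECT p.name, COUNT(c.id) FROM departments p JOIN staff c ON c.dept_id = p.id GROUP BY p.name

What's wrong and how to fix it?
Bug: INNER JOIN drops departments rows that have no matching staff rows

Fix: Switch to LEFT JOIN to retain unmatched parent rows

Corrected query:
SELECT p.name, COUNT(c.id) FROM departments p LEFT JOIN staff c ON c.dept_id = p.id GROUP BY p.name

Result:
name    | COUNT(c.id)
--------+------------
Finance | 2          
HR      | 0          
Legal   | 3          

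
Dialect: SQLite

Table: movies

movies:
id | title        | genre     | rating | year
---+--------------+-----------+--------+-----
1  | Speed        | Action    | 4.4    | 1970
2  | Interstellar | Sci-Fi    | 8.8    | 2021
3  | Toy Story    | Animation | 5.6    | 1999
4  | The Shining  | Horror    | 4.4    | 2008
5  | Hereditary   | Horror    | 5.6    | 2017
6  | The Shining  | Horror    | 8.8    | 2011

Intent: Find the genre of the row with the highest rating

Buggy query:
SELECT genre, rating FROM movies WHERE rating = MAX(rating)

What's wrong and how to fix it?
Bug: WHERE is evaluated per row; an aggregate over the whole table isn't defined there

Fix: Wrap MAX in a scalar subquery so WHERE compares against a single value

Corrected query:
SELECT genre, rating FROM movies WHERE rating = (SELECT MAX(rating) FROM movies)

Result:
genre  | rating
-------+-------
Sci-Fi | 8.8   
Horror | 8.8   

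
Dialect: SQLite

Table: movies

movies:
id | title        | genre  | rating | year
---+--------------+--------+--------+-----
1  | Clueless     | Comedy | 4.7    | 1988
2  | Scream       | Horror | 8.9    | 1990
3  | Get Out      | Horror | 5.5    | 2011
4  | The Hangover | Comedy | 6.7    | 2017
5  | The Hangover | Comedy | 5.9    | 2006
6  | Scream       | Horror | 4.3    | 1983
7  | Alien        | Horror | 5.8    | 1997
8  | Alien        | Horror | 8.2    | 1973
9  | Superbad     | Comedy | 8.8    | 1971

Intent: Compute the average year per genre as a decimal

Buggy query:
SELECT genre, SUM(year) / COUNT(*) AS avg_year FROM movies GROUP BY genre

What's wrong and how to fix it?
Bug: SUM(year) and COUNT(*) are both integers; the division truncates the fractional part

Fix: Cast one side to REAL so the division keeps the fractional part

Corrected query:
SELECT genre, SUM(year) * 1.0 / COUNT(*) AS avg_year FROM movies GROUP BY genre

Result:
genre  | avg_year
-------+---------
Comedy | 1995.5  
Horror | 1990.8  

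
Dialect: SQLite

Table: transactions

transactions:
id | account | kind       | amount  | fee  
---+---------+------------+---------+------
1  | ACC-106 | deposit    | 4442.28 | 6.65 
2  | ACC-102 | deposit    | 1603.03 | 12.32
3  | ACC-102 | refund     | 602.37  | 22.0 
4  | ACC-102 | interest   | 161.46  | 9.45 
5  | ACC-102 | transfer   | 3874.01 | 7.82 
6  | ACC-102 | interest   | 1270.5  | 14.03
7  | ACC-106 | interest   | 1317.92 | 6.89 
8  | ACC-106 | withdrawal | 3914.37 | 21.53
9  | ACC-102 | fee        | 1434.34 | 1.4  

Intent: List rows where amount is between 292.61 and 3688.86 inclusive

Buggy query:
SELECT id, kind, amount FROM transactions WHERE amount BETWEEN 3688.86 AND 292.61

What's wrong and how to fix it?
Bug: The bounds are reversed; BETWEEN a AND b requires a <= b to match anything

Fix: Write BETWEEN 292.61 AND 3688.86

Corrected query:
SELECT id, kind, amount FROM transactions WHERE amount BETWEEN 292.61 AND 3688.86

Result:
id | kind     | amount 
---+----------+--------
2  | deposit  | 1603.03
3  | refund   | 602.37 
6  | interest | 1270.5 
7  | interest | 1317.92
9  | fee      | 1434.34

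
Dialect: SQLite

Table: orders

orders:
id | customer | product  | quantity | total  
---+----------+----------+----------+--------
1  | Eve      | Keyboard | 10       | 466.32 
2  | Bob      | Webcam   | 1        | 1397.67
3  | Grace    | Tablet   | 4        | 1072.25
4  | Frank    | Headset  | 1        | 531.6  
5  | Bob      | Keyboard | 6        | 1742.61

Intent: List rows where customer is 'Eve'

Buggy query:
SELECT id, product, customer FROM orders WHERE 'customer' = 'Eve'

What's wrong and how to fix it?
Bug: Single quotes denote string literals in SQL; the column name is being compared as a constant string

Fix: Reference the column as customer without single quotes

Corrected query:
SELECT id, product, customer FROM orders WHERE customer = 'Eve'

Result:
id | product  | customer
---+----------+---------
1  | Keyboard | Eve     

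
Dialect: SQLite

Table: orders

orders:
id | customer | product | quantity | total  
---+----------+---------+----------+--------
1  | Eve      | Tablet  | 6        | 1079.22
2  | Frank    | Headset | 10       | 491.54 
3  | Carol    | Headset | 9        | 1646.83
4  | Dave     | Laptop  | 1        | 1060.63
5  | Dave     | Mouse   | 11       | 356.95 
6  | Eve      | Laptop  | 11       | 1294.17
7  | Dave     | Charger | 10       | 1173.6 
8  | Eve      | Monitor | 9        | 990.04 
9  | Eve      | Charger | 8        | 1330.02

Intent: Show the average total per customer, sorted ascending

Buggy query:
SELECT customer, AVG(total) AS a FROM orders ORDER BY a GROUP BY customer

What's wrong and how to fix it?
Bug: ORDER BY appears before GROUP BY; SQL clause order requires GROUP BY first

Fix: Move ORDER BY to the end, after GROUP BY

Corrected query:
SELECT customer, AVG(total) AS a FROM orders GROUP BY customer ORDER BY a

Result:
customer | a         
---------+-----------
Frank    | 491.54    
Dave     | 863.726667
Eve      | 1173.3625 
Carol    | 1646.83   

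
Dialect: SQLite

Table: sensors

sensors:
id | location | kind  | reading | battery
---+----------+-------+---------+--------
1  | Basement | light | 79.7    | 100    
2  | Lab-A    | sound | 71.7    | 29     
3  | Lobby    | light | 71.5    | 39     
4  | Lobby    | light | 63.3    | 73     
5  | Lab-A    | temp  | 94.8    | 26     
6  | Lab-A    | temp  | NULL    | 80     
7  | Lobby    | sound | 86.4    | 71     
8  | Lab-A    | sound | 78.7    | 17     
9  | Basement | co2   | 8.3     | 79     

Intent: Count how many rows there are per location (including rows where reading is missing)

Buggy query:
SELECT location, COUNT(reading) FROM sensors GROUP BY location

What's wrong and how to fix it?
Bug: COUNT(reading) skips NULLs, so groups with missing reading are undercounted

Fix: Use COUNT(*) to count all rows regardless of NULL

Corrected query:
SELECT location, COUNT(*) FROM sensors GROUP BY location

Result:
location | COUNT(*)
---------+---------
Basement | 2       
Lab-A    | 4       
Lobby    | 3       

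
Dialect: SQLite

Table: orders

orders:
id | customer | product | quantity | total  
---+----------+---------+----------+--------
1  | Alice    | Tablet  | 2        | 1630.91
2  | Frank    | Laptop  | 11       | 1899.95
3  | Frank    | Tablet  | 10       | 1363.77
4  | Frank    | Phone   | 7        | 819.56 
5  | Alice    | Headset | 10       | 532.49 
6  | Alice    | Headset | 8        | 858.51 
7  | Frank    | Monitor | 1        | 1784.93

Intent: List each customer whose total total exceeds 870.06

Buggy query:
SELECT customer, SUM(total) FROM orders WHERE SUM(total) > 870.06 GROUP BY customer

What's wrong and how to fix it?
Bug: Aggregate functions cannot appear in a WHERE clause

Fix: Move the aggregate condition to a HAVING clause

Corrected query:
SELECT customer, SUM(total) FROM orders GROUP BY customer HAVING SUM(total) > 870.06

Result:
customer | SUM(total)
---------+-----------
Alice    | 3021.91   
Frank    | 5868.21   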